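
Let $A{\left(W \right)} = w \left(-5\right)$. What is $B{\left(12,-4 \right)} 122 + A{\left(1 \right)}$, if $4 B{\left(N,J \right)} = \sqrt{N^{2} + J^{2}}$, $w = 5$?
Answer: $-25 + 122 \sqrt{10} \approx 360.8$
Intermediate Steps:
$B{\left(N,J \right)} = \frac{\sqrt{J^{2} + N^{2}}}{4}$ ($B{\left(N,J \right)} = \frac{\sqrt{N^{2} + J^{2}}}{4} = \frac{\sqrt{J^{2} + N^{2}}}{4}$)
$A{\left(W \right)} = -25$ ($A{\left(W \right)} = 5 \left(-5\right) = -25$)
$B{\left(12,-4 \right)} 122 + A{\left(1 \right)} = \frac{\sqrt{\left(-4\right)^{2} + 12^{2}}}{4} \cdot 122 - 25 = \frac{\sqrt{16 + 144}}{4} \cdot 122 - 25 = \frac{\sqrt{160}}{4} \cdot 122 - 25 = \frac{4 \sqrt{10}}{4} \cdot 122 - 25 = \sqrt{10} \cdot 122 - 25 = 122 \sqrt{10} - 25 = -25 + 122 \sqrt{10}$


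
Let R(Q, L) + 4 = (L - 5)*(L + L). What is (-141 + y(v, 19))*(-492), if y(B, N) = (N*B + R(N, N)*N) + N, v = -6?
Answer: -4819632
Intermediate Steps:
R(Q, L) = -4 + 2*L*(-5 + L) (R(Q, L) = -4 + (L - 5)*(L + L) = -4 + (-5 + L)*(2*L) = -4 + 2*L*(-5 + L))
y(B, N) = N + B*N + N*(-4 - 10*N + 2*N²) (y(B, N) = (N*B + (-4 - 10*N + 2*N²)*N) + N = (B*N + N*(-4 - 10*N + 2*N²)) + N = N + B*N + N*(-4 - 10*N + 2*N²))
(-141 + y(v, 19))*(-492) = (-141 + 19*(-3 - 6 - 10*19 + 2*19²))*(-492) = (-141 + 19*(-3 - 6 - 190 + 2*361))*(-492) = (-141 + 19*(-3 - 6 - 190 + 722))*(-492) = (-141 + 19*523)*(-492) = (-141 + 9937)*(-492) = 9796*(-492) = -4819632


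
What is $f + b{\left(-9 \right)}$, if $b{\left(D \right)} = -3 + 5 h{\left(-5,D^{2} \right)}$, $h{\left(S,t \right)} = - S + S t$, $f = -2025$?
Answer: $-4028$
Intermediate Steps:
$b{\left(D \right)} = 22 - 25 D^{2}$ ($b{\left(D \right)} = -3 + 5 \left(- 5 \left(-1 + D^{2}\right)\right) = -3 + 5 \left(5 - 5 D^{2}\right) = -3 - \left(-25 + 25 D^{2}\right) = 22 - 25 D^{2}$)
$f + b{\left(-9 \right)} = -2025 + \left(22 - 25 \left(-9\right)^{2}\right) = -2025 + \left(22 - 2025\right) = -2025 - 2003 = -4028$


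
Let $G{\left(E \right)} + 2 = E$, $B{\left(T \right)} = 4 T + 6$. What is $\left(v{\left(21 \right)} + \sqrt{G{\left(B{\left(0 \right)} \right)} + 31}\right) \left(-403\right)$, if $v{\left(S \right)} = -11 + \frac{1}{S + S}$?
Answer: $\frac{185783}{42} - 403 \sqrt{35} \approx 2039.2$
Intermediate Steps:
$B{\left(T \right)} = 6 + 4 T$
$G{\left(E \right)} = -2 + E$
$v{\left(S \right)} = -11 + \frac{1}{2 S}$
$\left(v{\left(21 \right)} + \sqrt{G{\left(B{\left(0 \right)} \right)} + 31}\right) \left(-403\right) = \left(\left(-11 + \frac{1}{2 \cdot 21}\right) + \sqrt{\left(-2 + \left(6 + 4 \cdot 0\right)\right) + 31}\right) \left(-403\right) = \left(\left(-11 + \frac{1}{2} \cdot \frac{1}{21}\right) + \sqrt{\left(-2 + \left(6 + 0\right)\right) + 31}\right) \left(-403\right) = \left(\left(-11 + \frac{1}{42}\right) + \sqrt{\left(-2 + 6\right) + 31}\right) \left(-403\right) = \left(- \frac{461}{42} + \sqrt{4 + 31}\right) \left(-403\right) = \left(- \frac{461}{42} + \sqrt{35}\right) \left(-403\right) = \frac{185783}{42} - 403 \sqrt{35}$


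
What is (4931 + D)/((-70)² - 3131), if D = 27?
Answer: 4958/1769 ≈ 2.8027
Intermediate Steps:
(4931 + D)/((-70)² - 3131) = (4931 + 27)/((-70)² - 3131) = 4958/(4900 - 3131) = 4958/1769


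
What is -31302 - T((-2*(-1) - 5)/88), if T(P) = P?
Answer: -2754573/88 ≈ -31302.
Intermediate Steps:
-31302 - T((-2*(-1) - 5)/88) = -31302 - (-2*(-1) - 5)/88 = -31302 - (2 - 5)/88 = -31302 - (-3)/88 = -31302 - 1*(-3/88) = -31302 + 3/88 = -2754573/88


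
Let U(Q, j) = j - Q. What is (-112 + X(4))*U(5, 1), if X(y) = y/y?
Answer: 444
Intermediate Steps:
X(y) = 1
(-112 + X(4))*U(5, 1) = (-112 + 1)*(1 - 1*5) = -111*(1 - 5) = -111*(-4) = 444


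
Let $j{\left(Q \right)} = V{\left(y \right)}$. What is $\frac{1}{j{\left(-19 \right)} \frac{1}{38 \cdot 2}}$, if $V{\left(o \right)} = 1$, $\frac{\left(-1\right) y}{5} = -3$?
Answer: $76$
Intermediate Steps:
$y = 15$ ($y = \left(-5\right) \left(-3\right) = 15$)
$j{\left(Q \right)} = 1$
$\frac{1}{j{\left(-19 \right)} \frac{1}{38 \cdot 2}} = \frac{1}{1 \frac{1}{38 \cdot 2}} = \frac{1}{1 \cdot \frac{1}{76}} = \frac{1}{\frac{1}{76}} = 76$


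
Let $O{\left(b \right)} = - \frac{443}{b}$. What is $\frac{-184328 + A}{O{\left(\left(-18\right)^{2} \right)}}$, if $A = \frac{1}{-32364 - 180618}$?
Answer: $\frac{2119961489238}{15725171} \approx 1.3481 \cdot 10^{5}$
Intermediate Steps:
$A = - \frac{1}{212982}$ ($A = \frac{1}{-212982} = - \frac{1}{212982} \approx -4.6952 \cdot 10^{-6}$)
$\frac{-184328 + A}{O{\left(\left(-18\right)^{2} \right)}} = \frac{-184328 - \frac{1}{212982}}{\left(-443\right) \frac{1}{\left(-18\right)^{2}}} = - \frac{39258546097}{212982 \left(- \frac{443}{324}\right)} = \left(- \frac{39258546097}{212982}\right) \left(- \frac{324}{443}\right) = \frac{2119961489238}{15725171}$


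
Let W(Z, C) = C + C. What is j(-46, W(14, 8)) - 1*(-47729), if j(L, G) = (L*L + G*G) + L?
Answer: 50055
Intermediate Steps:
W(Z, C) = 2*C
j(L, G) = L + G² + L² (j(L, G) = (L² + G²) + L = (G² + L²) + L = L + G² + L²)
j(-46, W(14, 8)) - 1*(-47729) = (-46 + (2*8)² + (-46)²) - 1*(-47729) = (-46 + 16² + 2116) + 47729 = (-46 + 256 + 2116) + 47729 = 2326 + 47729 = 50055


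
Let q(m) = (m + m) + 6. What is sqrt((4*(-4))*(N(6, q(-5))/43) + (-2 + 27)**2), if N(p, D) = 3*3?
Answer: sqrt(1149433)/43 ≈ 24.933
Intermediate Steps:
q(m) = 6 + 2*m (q(m) = 2*m + 6 = 6 + 2*m)
N(p, D) = 9
sqrt((4*(-4))*(N(6, q(-5))/43) + (-2 + 27)**2) = sqrt((4*(-4))*(9/43) + (-2 + 27)**2) = sqrt(-144/43 + 25**2) = sqrt(-16*9/43 + 625) = sqrt(-144/43 + 625) = sqrt(26731/43) = sqrt(1149433)/43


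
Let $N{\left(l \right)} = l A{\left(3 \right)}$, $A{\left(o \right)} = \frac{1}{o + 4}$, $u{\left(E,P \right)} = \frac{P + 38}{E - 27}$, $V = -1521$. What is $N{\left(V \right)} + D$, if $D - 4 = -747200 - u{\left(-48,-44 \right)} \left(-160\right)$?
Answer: $- \frac{26159017}{35} \approx -7.474 \cdot 10^{5}$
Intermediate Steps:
$u{\left(E,P \right)} = \frac{38 + P}{-27 + E}$
$A{\left(o \right)} = \frac{1}{4 + o}$
$D = - \frac{3735916}{5}$ ($D = 4 - \left(747200 + \frac{38 - 44}{-27 - 48} \left(-160\right)\right) = 4 - \left(747200 + \frac{1}{-75} \left(-6\right) \left(-160\right)\right) = 4 - \left(747200 + \left(- \frac{1}{75}\right) \left(-6\right) \left(-160\right)\right) = 4 - \left(747200 + \frac{2}{25} \left(-160\right)\right) = 4 - \frac{3735936}{5} = - \frac{3735916}{5} \approx -7.4718 \cdot 10^{5}$)
$N{\left(l \right)} = \frac{l}{7}$ ($N{\left(l \right)} = \frac{l}{4 + 3} = \frac{l}{7}$)
$N{\left(V \right)} + D = \frac{1}{7} \left(-1521\right) - \frac{3735916}{5} = - \frac{1521}{7} - \frac{3735916}{5} = - \frac{26159017}{35}$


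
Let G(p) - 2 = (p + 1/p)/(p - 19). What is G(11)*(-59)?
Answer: -1593/44 ≈ -36.205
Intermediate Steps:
G(p) = 2 + (p + 1/p)/(-19 + p) (G(p) = 2 + (p + 1/p)/(p - 19) = 2 + (p + 1/p)/(-19 + p))
G(11)*(-59) = ((1 - 38*11 + 3*11²)/(11*(-19 + 11)))*(-59) = ((1/11)*(1 - 418 + 3*121)/(-8))*(-59) = ((1/11)*(-⅛)*(1 - 418 + 363))*(-59) = ((1/11)*(-⅛)*(-54))*(-59) = (27/44)*(-59) = -1593/44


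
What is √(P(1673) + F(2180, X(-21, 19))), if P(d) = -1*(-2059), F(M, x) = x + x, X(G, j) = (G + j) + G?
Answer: √2013 ≈ 44.866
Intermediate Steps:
X(G, j) = j + 2*G
F(M, x) = 2*x
P(d) = 2059
√(P(1673) + F(2180, X(-21, 19))) = √(2059 + 2*(19 + 2*(-21))) = √(2059 + 2*(19 - 42)) = √(2059 + 2*(-23)) = √(2059 - 46) = √2013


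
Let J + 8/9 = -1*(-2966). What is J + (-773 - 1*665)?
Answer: 13744/9 ≈ 1527.1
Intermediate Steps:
J = 26686/9 (J = -8/9 - 1*(-2966) = -8/9 + 2966 = 26686/9 ≈ 2965.1)
J + (-773 - 1*665) = 26686/9 + (-773 - 1*665) = 26686/9 + (-773 - 665) = 26686/9 - 1438 = 13744/9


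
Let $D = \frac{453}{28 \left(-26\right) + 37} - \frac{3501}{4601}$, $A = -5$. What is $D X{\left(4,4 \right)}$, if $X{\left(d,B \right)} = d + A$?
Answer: $\frac{4503444}{3179291} \approx 1.4165$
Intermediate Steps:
$X{\left(d,B \right)} = -5 + d$ ($X{\left(d,B \right)} = d - 5 = -5 + d$)
$D = - \frac{4503444}{3179291}$ ($D = \frac{453}{-728 + 37} - \frac{3501}{4601} = \frac{453}{-691} - \frac{3501}{4601} = 453 \left(- \frac{1}{691}\right) - \frac{3501}{4601} = - \frac{453}{691} - \frac{3501}{4601} = - \frac{4503444}{3179291} \approx -1.4165$)
$D X{\left(4,4 \right)} = - \frac{4503444 \left(-5 + 4\right)}{3179291} = \left(- \frac{4503444}{3179291}\right) \left(-1\right) = \frac{4503444}{3179291}$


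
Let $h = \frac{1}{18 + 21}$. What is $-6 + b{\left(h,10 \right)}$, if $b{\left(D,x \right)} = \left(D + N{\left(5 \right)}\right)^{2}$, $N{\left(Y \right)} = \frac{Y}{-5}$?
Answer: $- \frac{7682}{1521} \approx -5.0506$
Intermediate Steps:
$h = \frac{1}{39} \approx 0.025641$
$N{\left(Y \right)} = - \frac{Y}{5}$ ($N{\left(Y \right)} = Y \left(- \frac{1}{5}\right) = - \frac{Y}{5}$)
$b{\left(D,x \right)} = \left(-1 + D\right)^{2}$ ($b{\left(D,x \right)} = \left(D - 1\right)^{2} = \left(-1 + D\right)^{2}$)
$-6 + b{\left(h,10 \right)} = -6 + \left(-1 + \frac{1}{39}\right)^{2} = -6 + \left(- \frac{38}{39}\right)^{2} = -6 + \frac{1444}{1521} = - \frac{7682}{1521}$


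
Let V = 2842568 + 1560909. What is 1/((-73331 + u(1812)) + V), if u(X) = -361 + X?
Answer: 1/4331597 ≈ 2.3086e-7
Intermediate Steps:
V = 4403477
1/((-73331 + u(1812)) + V) = 1/((-73331 + (-361 + 1812)) + 4403477) = 1/((-73331 + 1451) + 4403477) = 1/(-71880 + 4403477) = 1/4331597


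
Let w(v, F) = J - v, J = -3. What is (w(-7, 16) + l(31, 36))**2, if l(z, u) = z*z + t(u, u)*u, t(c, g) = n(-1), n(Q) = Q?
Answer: 863041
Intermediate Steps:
t(c, g) = -1
l(z, u) = z**2 - u (l(z, u) = z*z - u = z**2 - u)
w(v, F) = -3 - v
(w(-7, 16) + l(31, 36))**2 = ((-3 - 1*(-7)) + (31**2 - 1*36))**2 = ((-3 + 7) + (961 - 36))**2 = (4 + 925)**2 = 929**2 = 863041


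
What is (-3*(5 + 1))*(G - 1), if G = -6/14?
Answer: 180/7 ≈ 25.714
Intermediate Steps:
G = -3/7 (G = -6*1/14 = -3/7 ≈ -0.42857)
(-3*(5 + 1))*(G - 1) = (-3*(5 + 1))*(-3/7 - 1) = -3*6*(-10/7) = -18*(-10/7) = 180/7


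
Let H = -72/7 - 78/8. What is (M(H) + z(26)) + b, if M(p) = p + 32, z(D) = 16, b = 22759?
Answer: 638035/28 ≈ 22787.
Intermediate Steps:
H = -561/28 (H = -72*⅐ - 78*⅛ = -72/7 - 39/4 = -561/28 ≈ -20.036)
M(p) = 32 + p
(M(H) + z(26)) + b = ((32 - 561/28) + 16) + 22759 = (335/28 + 16) + 22759 = 783/28 + 22759 = 638035/28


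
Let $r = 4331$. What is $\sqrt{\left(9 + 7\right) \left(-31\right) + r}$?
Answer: $\sqrt{3835} \approx 61.927$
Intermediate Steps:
$\sqrt{\left(9 + 7\right) \left(-31\right) + r} = \sqrt{\left(9 + 7\right) \left(-31\right) + 4331} = \sqrt{16 \left(-31\right) + 4331} = \sqrt{-496 + 4331} = \sqrt{3835}$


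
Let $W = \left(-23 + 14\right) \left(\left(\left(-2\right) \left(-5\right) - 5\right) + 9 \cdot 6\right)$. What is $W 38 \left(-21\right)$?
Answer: $423738$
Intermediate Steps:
$W = -531$ ($W = - 9 \left(\left(10 - 5\right) + 54\right) = - 9 \left(5 + 54\right) = \left(-9\right) 59 = -531$)
$W 38 \left(-21\right) = \left(-531\right) 38 \left(-21\right) = \left(-20178\right) \left(-21\right) = 423738$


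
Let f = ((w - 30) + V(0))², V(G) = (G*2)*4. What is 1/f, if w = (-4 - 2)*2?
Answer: 1/1764 ≈ 0.00056689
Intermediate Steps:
w = -12 (w = -6*2 = -12)
V(G) = 8*G (V(G) = (2*G)*4 = 8*G)
f = 1764 (f = ((-12 - 30) + 8*0)² = (-42 + 0)² = (-42)² = 1764)
1/f = 1/1764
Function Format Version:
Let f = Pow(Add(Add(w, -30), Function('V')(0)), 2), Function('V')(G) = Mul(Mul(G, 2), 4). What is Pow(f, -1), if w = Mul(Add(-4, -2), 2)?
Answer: Rational(1, 1764) ≈ 0.00056689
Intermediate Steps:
w = -12 (w = Mul(-6, 2) = -12)
Function('V')(G) = Mul(8, G) (Function('V')(G) = Mul(Mul(2, G), 4) = Mul(8, G))
f = 1764 (f = Pow(Add(Add(-12, -30), Mul(8, 0)), 2) = Pow(Add(-42, 0), 2) = Pow(-42, 2) = 1764)
Pow(f, -1) = Pow(1764, -1) = Rational(1, 1764)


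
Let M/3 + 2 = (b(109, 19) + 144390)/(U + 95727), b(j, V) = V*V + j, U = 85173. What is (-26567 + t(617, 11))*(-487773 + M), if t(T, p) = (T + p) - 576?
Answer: 7798838081926/603 ≈ 1.2933e+10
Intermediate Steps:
b(j, V) = j + V**2 (b(j, V) = V**2 + j = j + V**2)
t(T, p) = -576 + T + p
M = -10847/3015 (M = -6 + 3*(((109 + 19**2) + 144390)/(85173 + 95727)) = -6 + 3*(((109 + 361) + 144390)/180900) = -6 + 3*((470 + 144390)*(1/180900)) = -6 + 3*(144860*(1/180900)) = -6 + 3*(7243/9045) = -6 + 7243/3015 = -10847/3015 ≈ -3.5977)
(-26567 + t(617, 11))*(-487773 + M) = (-26567 + (-576 + 617 + 11))*(-487773 - 10847/3015) = (-26567 + 52)*(-1470646442/3015) = -26515*(-1470646442/3015) = 7798838081926/603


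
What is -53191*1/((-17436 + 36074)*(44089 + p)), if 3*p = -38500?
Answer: -159573/1747629346 ≈ -9.1308e-5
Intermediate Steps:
p = -38500/3 (p = (⅓)*(-38500) = -38500/3 ≈ -12833.)
-53191*1/((-17436 + 36074)*(44089 + p)) = -53191*1/((-17436 + 36074)*(44089 - 38500/3)) = -53191/((93767/3)*18638) = -53191/1747629346/3 = -53191*3/1747629346 = -159573/1747629346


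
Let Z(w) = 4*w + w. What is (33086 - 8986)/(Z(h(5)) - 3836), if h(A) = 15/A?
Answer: -24100/3821 ≈ -6.3073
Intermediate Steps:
Z(w) = 5*w
(33086 - 8986)/(Z(h(5)) - 3836) = (33086 - 8986)/(5*(15/5) - 3836) = 24100/(5*(15*(1/5)) - 3836) = 24100/(5*3 - 3836) = 24100/(15 - 3836) = 24100/(-3821) = 24100*(-1/3821) = -24100/3821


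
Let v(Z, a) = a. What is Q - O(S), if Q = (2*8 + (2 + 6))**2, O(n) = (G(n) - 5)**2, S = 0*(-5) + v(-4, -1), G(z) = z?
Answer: 540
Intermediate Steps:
S = -1 (S = 0*(-5) - 1 = 0 - 1 = -1)
O(n) = (-5 + n)**2 (O(n) = (n - 5)**2 = (-5 + n)**2)
Q = 576 (Q = (16 + 8)**2 = 24**2 = 576)
Q - O(S) = 576 - (-5 - 1)**2 = 576 - 1*(-6)**2 = 576 - 1*36 = 576 - 36 = 540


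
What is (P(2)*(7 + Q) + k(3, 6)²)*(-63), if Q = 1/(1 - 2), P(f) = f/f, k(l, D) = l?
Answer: -945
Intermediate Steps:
P(f) = 1
Q = -1 (Q = 1/(-1) = -1)
(P(2)*(7 + Q) + k(3, 6)²)*(-63) = (1*(7 - 1) + 3²)*(-63) = (1*6 + 9)*(-63) = (6 + 9)*(-63) = 15*(-63) = -945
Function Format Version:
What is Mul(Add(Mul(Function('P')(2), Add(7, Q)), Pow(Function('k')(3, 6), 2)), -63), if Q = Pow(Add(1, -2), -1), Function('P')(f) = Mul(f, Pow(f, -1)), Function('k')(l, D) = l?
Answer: -945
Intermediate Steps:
Function('P')(f) = 1
Q = -1 (Q = Pow(-1, -1) = -1)
Mul(Add(Mul(Function('P')(2), Add(7, Q)), Pow(Function('k')(3, 6), 2)), -63) = Mul(Add(Mul(1, Add(7, -1)), Pow(3, 2)), -63) = Mul(Add(Mul(1, 6), 9), -63) = Mul(Add(6, 9), -63) = Mul(15, -63) = -945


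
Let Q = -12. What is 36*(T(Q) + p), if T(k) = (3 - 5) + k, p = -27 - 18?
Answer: -2124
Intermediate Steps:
p = -45
T(k) = -2 + k
36*(T(Q) + p) = 36*((-2 - 12) - 45) = 36*(-14 - 45) = 36*(-59) = -2124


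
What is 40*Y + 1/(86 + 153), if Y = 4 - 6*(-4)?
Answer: 267681/239 ≈ 1120.0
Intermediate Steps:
Y = 28 (Y = 4 - 1*(-24) = 4 + 24 = 28)
40*Y + 1/(86 + 153) = 40*28 + 1/(86 + 153) = 1120 + 1/239 = 267681/239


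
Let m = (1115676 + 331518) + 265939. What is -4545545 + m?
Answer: -2832412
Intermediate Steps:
m = 1713133 (m = 1447194 + 265939 = 1713133)
-4545545 + m = -4545545 + 1713133 = -2832412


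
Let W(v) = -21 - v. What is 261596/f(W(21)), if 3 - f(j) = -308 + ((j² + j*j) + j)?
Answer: -261596/3175 ≈ -82.392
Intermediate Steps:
f(j) = 311 - j - 2*j² (f(j) = 3 - (-308 + ((j² + j*j) + j)) = 3 - (-308 + ((j² + j²) + j)) = 3 - (-308 + (2*j² + j)) = 3 - (-308 + (j + 2*j²)) = 3 - (-308 + j + 2*j²) = 3 + (308 - j - 2*j²) = 311 - j - 2*j²)
261596/f(W(21)) = 261596/(311 - (-21 - 1*21) - 2*(-21 - 1*21)²) = 261596/(311 - (-21 - 21) - 2*(-21 - 21)²) = 261596/(311 - 1*(-42) - 2*(-42)²) = 261596/(311 + 42 - 2*1764) = 261596/(311 + 42 - 3528) = 261596/(-3175) = 261596*(-1/3175) = -261596/3175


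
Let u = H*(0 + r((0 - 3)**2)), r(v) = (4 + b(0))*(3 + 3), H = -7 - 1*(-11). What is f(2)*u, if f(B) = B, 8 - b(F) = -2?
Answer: 672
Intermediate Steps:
b(F) = 10 (b(F) = 8 - 1*(-2) = 8 + 2 = 10)
H = 4 (H = -7 + 11 = 4)
r(v) = 84 (r(v) = (4 + 10)*(3 + 3) = 14*6 = 84)
u = 336 (u = 4*(0 + 84) = 4*84 = 336)
f(2)*u = 2*336 = 672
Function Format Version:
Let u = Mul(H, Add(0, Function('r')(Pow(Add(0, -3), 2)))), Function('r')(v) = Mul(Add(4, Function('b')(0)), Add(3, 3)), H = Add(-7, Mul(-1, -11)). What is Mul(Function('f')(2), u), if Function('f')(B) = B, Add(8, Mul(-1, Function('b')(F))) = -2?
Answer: 672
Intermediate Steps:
Function('b')(F) = 10 (Function('b')(F) = Add(8, Mul(-1, -2)) = Add(8, 2) = 10)
H = 4 (H = Add(-7, 11) = 4)
Function('r')(v) = 84 (Function('r')(v) = Mul(Add(4, 10), Add(3, 3)) = Mul(14, 6) = 84)
u = 336 (u = Mul(4, Add(0, 84)) = Mul(4, 84) = 336)
Mul(Function('f')(2), u) = Mul(2, 336) = 672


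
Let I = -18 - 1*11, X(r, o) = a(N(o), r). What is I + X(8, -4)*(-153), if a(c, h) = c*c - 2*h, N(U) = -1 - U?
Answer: 1042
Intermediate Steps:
a(c, h) = c² - 2*h
X(r, o) = (-1 - o)² - 2*r
I = -29 (I = -18 - 11 = -29)
I + X(8, -4)*(-153) = -29 + ((1 - 4)² - 2*8)*(-153) = -29 + ((-3)² - 16)*(-153) = -29 + (9 - 16)*(-153) = -29 - 7*(-153) = -29 + 1071 = 1042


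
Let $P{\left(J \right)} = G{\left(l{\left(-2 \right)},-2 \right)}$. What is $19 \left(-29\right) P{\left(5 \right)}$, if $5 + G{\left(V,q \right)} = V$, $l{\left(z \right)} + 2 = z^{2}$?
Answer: $1653$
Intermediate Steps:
$l{\left(z \right)} = -2 + z^{2}$
$G{\left(V,q \right)} = -5 + V$
$P{\left(J \right)} = -3$ ($P{\left(J \right)} = -5 - \left(2 - \left(-2\right)^{2}\right) = -5 + \left(-2 + 4\right) = -5 + 2 = -3$)
$19 \left(-29\right) P{\left(5 \right)} = 19 \left(-29\right) \left(-3\right) = \left(-551\right) \left(-3\right) = 1653$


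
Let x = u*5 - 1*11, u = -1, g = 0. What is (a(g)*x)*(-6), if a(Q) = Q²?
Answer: 0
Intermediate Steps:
x = -16 (x = -1*5 - 1*11 = -5 - 11 = -16)
(a(g)*x)*(-6) = (0²*(-16))*(-6) = (0*(-16))*(-6) = 0*(-6) = 0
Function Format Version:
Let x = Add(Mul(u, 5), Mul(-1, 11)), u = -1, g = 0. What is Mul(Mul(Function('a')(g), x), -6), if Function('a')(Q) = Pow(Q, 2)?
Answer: 0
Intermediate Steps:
x = -16 (x = Add(Mul(-1, 5), Mul(-1, 11)) = Add(-5, -11) = -16)
Mul(Mul(Function('a')(g), x), -6) = Mul(Mul(Pow(0, 2), -16), -6) = Mul(Mul(0, -16), -6) = Mul(0, -6) = 0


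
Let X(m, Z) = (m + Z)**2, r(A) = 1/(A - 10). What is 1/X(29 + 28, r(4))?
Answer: 36/116281 ≈ 0.00030959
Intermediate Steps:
r(A) = 1/(-10 + A)
X(m, Z) = (Z + m)**2
1/X(29 + 28, r(4)) = 1/((1/(-10 + 4) + (29 + 28))**2) = 1/((1/(-6) + 57)**2) = 1/((-1/6 + 57)**2) = 1/((341/6)**2) = 1/(116281/36) = 36/116281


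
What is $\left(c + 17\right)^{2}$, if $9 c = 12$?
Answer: $\frac{3025}{9} \approx 336.11$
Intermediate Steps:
$c = \frac{4}{3}$ ($c = \frac{1}{9} \cdot 12 = \frac{4}{3} \approx 1.3333$)
$\left(c + 17\right)^{2} = \left(\frac{4}{3} + 17\right)^{2} = \left(\frac{55}{3}\right)^{2} = \frac{3025}{9}$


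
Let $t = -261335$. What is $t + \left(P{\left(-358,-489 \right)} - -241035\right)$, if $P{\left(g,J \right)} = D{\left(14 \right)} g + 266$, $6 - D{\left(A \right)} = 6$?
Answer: $-20034$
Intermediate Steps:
$D{\left(A \right)} = 0$ ($D{\left(A \right)} = 6 - 6 = 0$)
$P{\left(g,J \right)} = 266$ ($P{\left(g,J \right)} = 0 g + 266 = 0 + 266 = 266$)
$t + \left(P{\left(-358,-489 \right)} - -241035\right) = -261335 + \left(266 - -241035\right) = -261335 + \left(266 + 241035\right) = -261335 + 241301 = -20034$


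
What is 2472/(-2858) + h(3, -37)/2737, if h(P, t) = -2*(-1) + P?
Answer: -3375787/3911173 ≈ -0.86311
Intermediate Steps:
h(P, t) = 2 + P
2472/(-2858) + h(3, -37)/2737 = 2472/(-2858) + (2 + 3)/2737 = 2472*(-1/2858) + 5*(1/2737) = -1236/1429 + 5/2737 = -3375787/3911173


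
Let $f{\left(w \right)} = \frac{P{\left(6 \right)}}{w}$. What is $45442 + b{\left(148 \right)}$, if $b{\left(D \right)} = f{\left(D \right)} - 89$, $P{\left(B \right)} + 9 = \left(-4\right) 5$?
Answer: $\frac{6712215}{148} \approx 45353.0$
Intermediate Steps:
$P{\left(B \right)} = -29$ ($P{\left(B \right)} = -9 - 20 = -29$)
$f{\left(w \right)} = - \frac{29}{w}$
$b{\left(D \right)} = -89 - \frac{29}{D}$ ($b{\left(D \right)} = - \frac{29}{D} - 89 = -89 - \frac{29}{D}$)
$45442 + b{\left(148 \right)} = 45442 - \left(89 + \frac{29}{148}\right) = 45442 - \frac{13201}{148} = \frac{6712215}{148}$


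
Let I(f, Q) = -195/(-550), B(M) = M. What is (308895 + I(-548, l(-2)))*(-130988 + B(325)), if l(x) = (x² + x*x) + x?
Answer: -4439731308207/110 ≈ -4.0361e+10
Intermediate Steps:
l(x) = x + 2*x² (l(x) = (x² + x²) + x = 2*x² + x = x + 2*x²)
I(f, Q) = 39/110 (I(f, Q) = -195*(-1/550) = 39/110)
(308895 + I(-548, l(-2)))*(-130988 + B(325)) = (308895 + 39/110)*(-130988 + 325) = (33978489/110)*(-130663) = -4439731308207/110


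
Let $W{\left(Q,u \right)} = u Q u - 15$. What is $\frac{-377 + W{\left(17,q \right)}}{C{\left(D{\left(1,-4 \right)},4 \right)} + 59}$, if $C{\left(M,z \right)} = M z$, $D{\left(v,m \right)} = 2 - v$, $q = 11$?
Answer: $\frac{185}{7} \approx 26.429$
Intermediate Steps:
$W{\left(Q,u \right)} = -15 + Q u^{2}$ ($W{\left(Q,u \right)} = Q u u - 15 = Q u^{2} - 15 = -15 + Q u^{2}$)
$\frac{-377 + W{\left(17,q \right)}}{C{\left(D{\left(1,-4 \right)},4 \right)} + 59} = \frac{-377 - \left(15 - 17 \cdot 11^{2}\right)}{\left(2 - 1\right) 4 + 59} = \frac{-377 + \left(-15 + 17 \cdot 121\right)}{\left(2 - 1\right) 4 + 59} = \frac{-377 + \left(-15 + 2057\right)}{1 \cdot 4 + 59} = \frac{-377 + 2042}{4 + 59} = \frac{1665}{63} = 1665 \cdot \frac{1}{63} = \frac{185}{7}$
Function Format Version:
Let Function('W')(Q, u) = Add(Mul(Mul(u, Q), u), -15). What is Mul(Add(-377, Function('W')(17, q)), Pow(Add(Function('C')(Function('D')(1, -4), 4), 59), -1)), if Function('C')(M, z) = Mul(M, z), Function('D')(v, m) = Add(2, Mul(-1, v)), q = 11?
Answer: Rational(185, 7) ≈ 26.429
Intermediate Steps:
Function('W')(Q, u) = Add(-15, Mul(Q, Pow(u, 2))) (Function('W')(Q, u) = Add(Mul(Mul(Q, u), u), -15) = Add(Mul(Q, Pow(u, 2)), -15) = Add(-15, Mul(Q, Pow(u, 2))))
Mul(Add(-377, Function('W')(17, q)), Pow(Add(Function('C')(Function('D')(1, -4), 4), 59), -1)) = Mul(Add(-377, Add(-15, Mul(17, Pow(11, 2)))), Pow(Add(Mul(Add(2, Mul(-1, 1)), 4), 59), -1)) = Mul(Add(-377, Add(-15, Mul(17, 121))), Pow(Add(Mul(Add(2, -1), 4), 59), -1)) = Mul(Add(-377, Add(-15, 2057)), Pow(Add(Mul(1, 4), 59), -1)) = Mul(Add(-377, 2042), Pow(Add(4, 59), -1)) = Mul(1665, Pow(63, -1)) = Mul(1665, Rational(1, 63)) = Rational(185, 7)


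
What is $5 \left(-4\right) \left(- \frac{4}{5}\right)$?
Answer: $16$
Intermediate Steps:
$5 \left(-4\right) \left(- \frac{4}{5}\right) = - 20 \left(\left(-4\right) \frac{1}{5}\right) = \left(-20\right) \left(- \frac{4}{5}\right) = 16$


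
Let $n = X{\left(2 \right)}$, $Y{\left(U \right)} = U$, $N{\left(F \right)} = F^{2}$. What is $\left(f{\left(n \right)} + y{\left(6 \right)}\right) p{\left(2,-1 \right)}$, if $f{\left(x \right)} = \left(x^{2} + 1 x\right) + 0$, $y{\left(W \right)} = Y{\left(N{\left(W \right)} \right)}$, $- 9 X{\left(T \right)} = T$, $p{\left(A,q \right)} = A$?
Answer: $\frac{5804}{81} \approx 71.654$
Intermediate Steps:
$X{\left(T \right)} = - \frac{T}{9}$
$n = - \frac{2}{9}$ ($n = \left(- \frac{1}{9}\right) 2 = - \frac{2}{9} \approx -0.22222$)
$y{\left(W \right)} = W^{2}$
$f{\left(x \right)} = x + x^{2}$ ($f{\left(x \right)} = \left(x^{2} + x\right) + 0 = \left(x + x^{2}\right) + 0 = x + x^{2}$)
$\left(f{\left(n \right)} + y{\left(6 \right)}\right) p{\left(2,-1 \right)} = \left(- \frac{2 \left(1 - \frac{2}{9}\right)}{9} + 6^{2}\right) 2 = \left(\left(- \frac{2}{9}\right) \frac{7}{9} + 36\right) 2 = \left(- \frac{14}{81} + 36\right) 2 = \frac{2902}{81} \cdot 2 = \frac{5804}{81}$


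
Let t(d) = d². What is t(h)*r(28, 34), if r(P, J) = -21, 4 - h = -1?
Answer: -525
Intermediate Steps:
h = 5 (h = 4 - 1*(-1) = 4 + 1 = 5)
t(h)*r(28, 34) = 5²*(-21) = 25*(-21) = -525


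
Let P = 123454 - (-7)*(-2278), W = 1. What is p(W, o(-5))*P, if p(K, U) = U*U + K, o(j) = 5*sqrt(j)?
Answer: -13330992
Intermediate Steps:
P = 107508 (P = 123454 - 1*15946 = 123454 - 15946 = 107508)
p(K, U) = K + U**2 (p(K, U) = U**2 + K = K + U**2)
p(W, o(-5))*P = (1 + (5*sqrt(-5))**2)*107508 = (1 + (5*(I*sqrt(5)))**2)*107508 = (1 + (5*I*sqrt(5))**2)*107508 = (1 - 125)*107508 = -124*107508 = -13330992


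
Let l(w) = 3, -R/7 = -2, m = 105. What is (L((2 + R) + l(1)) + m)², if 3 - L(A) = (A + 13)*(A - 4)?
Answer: 138384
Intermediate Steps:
R = 14 (R = -7*(-2) = 14)
L(A) = 3 - (-4 + A)*(13 + A) (L(A) = 3 - (A + 13)*(A - 4) = 3 - (13 + A)*(-4 + A) = 3 - (-4 + A)*(13 + A))
(L((2 + R) + l(1)) + m)² = ((55 - ((2 + 14) + 3)² - 9*((2 + 14) + 3)) + 105)² = ((55 - (16 + 3)² - 9*(16 + 3)) + 105)² = ((55 - 1*19² - 9*19) + 105)² = ((55 - 1*361 - 171) + 105)² = ((55 - 361 - 171) + 105)² = (-477 + 105)² = (-372)² = 138384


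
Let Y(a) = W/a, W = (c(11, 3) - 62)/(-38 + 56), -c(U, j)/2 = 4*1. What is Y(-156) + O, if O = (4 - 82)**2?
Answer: 8541971/1404 ≈ 6084.0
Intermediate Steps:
c(U, j) = -8
W = -35/9 (W = (-8 - 62)/(-38 + 56) = -70/18 = -70*1/18 = -35/9 ≈ -3.8889)
O = 6084 (O = (-78)**2 = 6084)
Y(a) = -35/(9*a)
Y(-156) + O = -35/9/(-156) + 6084 = -35/9*(-1/156) + 6084 = 35/1404 + 6084 = 8541971/1404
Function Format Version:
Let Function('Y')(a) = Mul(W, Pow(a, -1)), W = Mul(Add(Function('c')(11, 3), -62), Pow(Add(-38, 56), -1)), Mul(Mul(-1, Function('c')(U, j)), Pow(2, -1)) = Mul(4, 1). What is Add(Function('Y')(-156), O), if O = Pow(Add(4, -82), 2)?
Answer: Rational(8541971, 1404) ≈ 6084.0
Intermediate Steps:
Function('c')(U, j) = -8 (Function('c')(U, j) = Mul(-2, Mul(4, 1)) = Mul(-2, 4) = -8)
W = Rational(-35, 9) (W = Mul(Add(-8, -62), Pow(Add(-38, 56), -1)) = Mul(-70, Pow(18, -1)) = Mul(-70, Rational(1, 18)) = Rational(-35, 9) ≈ -3.8889)
O = 6084 (O = Pow(-78, 2) = 6084)
Function('Y')(a) = Mul(Rational(-35, 9), Pow(a, -1))
Add(Function('Y')(-156), O) = Add(Mul(Rational(-35, 9), Pow(-156, -1)), 6084) = Add(Mul(Rational(-35, 9), Rational(-1, 156)), 6084) = Add(Rational(35, 1404), 6084) = Rational(8541971, 1404)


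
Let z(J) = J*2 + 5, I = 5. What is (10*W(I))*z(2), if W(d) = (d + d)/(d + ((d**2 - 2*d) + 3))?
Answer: 900/23 ≈ 39.130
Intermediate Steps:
z(J) = 5 + 2*J (z(J) = 2*J + 5 = 5 + 2*J)
W(d) = 2*d/(3 + d**2 - d) (W(d) = (2*d)/(d + (3 + d**2 - 2*d)) = (2*d)/(3 + d**2 - d) = 2*d/(3 + d**2 - d))
(10*W(I))*z(2) = (10*(2*5/(3 + 5**2 - 1*5)))*(5 + 2*2) = (10*(2*5/(3 + 25 - 5)))*(5 + 4) = (10*(2*5/23))*9 = (10*(2*5*(1/23)))*9 = (10*(10/23))*9 = (100/23)*9 = 900/23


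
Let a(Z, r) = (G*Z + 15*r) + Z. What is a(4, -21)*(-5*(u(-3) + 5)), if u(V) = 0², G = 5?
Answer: 7275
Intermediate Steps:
u(V) = 0
a(Z, r) = 6*Z + 15*r (a(Z, r) = (5*Z + 15*r) + Z = 6*Z + 15*r)
a(4, -21)*(-5*(u(-3) + 5)) = (6*4 + 15*(-21))*(-5*(0 + 5)) = (24 - 315)*(-5*5) = -291*(-25) = 7275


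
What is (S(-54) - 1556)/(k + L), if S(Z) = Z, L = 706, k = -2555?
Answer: 1610/1849 ≈ 0.87074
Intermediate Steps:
(S(-54) - 1556)/(k + L) = (-54 - 1556)/(-2555 + 706) = -1610/(-1849) = -1610*(-1/1849) = 1610/1849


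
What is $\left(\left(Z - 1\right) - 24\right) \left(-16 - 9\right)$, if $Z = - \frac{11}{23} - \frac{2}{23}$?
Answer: $\frac{14700}{23} \approx 639.13$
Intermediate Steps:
$Z = - \frac{13}{23}$ ($Z = \left(-11\right) \frac{1}{23} - \frac{2}{23} = - \frac{11}{23} - \frac{2}{23} = - \frac{13}{23} \approx -0.56522$)
$\left(\left(Z - 1\right) - 24\right) \left(-16 - 9\right) = \left(\left(- \frac{13}{23} - 1\right) - 24\right) \left(-16 - 9\right) = \left(- \frac{36}{23} - 24\right) \left(-25\right) = \left(- \frac{588}{23}\right) \left(-25\right) = \frac{14700}{23}$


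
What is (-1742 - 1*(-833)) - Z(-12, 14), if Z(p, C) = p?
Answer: -897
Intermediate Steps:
(-1742 - 1*(-833)) - Z(-12, 14) = (-1742 - 1*(-833)) - 1*(-12) = (-1742 + 833) + 12 = -909 + 12 = -897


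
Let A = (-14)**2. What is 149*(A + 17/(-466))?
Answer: 13606531/466 ≈ 29199.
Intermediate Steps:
A = 196
149*(A + 17/(-466)) = 149*(196 + 17/(-466)) = 149*(196 + 17*(-1/466)) = 149*(196 - 17/466) = 149*(91319/466) = 13606531/466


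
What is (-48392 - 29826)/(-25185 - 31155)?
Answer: 39109/28170 ≈ 1.3883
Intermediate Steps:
(-48392 - 29826)/(-25185 - 31155) = -78218/(-56340) = -78218*(-1/56340) = 39109/28170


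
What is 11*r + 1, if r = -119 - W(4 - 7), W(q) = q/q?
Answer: -1319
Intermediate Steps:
W(q) = 1
r = -120 (r = -119 - 1*1 = -119 - 1 = -120)
11*r + 1 = 11*(-120) + 1 = -1320 + 1 = -1319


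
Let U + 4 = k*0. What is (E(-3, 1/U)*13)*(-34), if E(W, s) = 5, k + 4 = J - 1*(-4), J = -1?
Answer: -2210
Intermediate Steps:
k = -1 (k = -4 + (-1 - 1*(-4)) = -4 + (-1 + 4) = -4 + 3 = -1)
U = -4 (U = -4 - 1*0 = -4 + 0 = -4)
(E(-3, 1/U)*13)*(-34) = (5*13)*(-34) = 65*(-34) = -2210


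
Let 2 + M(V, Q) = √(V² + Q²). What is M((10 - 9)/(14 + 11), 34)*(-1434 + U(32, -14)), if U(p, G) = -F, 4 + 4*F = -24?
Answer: 2854 - 1427*√722501/25 ≈ -45664.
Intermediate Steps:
F = -7 (F = -1 + (¼)*(-24) = -1 - 6 = -7)
U(p, G) = 7 (U(p, G) = -1*(-7) = 7)
M(V, Q) = -2 + √(Q² + V²) (M(V, Q) = -2 + √(V² + Q²) = -2 + √(Q² + V²))
M((10 - 9)/(14 + 11), 34)*(-1434 + U(32, -14)) = (-2 + √(34² + ((10 - 9)/(14 + 11))²))*(-1434 + 7) = (-2 + √(1156 + (1/25)²))*(-1427) = (-2 + √(1156 + 1/625))*(-1427) = (-2 + √(722501/625))*(-1427) = (-2 + √722501/25)*(-1427) = 2854 - 1427*√722501/25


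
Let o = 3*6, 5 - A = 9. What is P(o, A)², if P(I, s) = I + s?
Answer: 196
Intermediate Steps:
A = -4 (A = 5 - 1*9 = 5 - 9 = -4)
o = 18
P(o, A)² = (18 - 4)² = 14² = 196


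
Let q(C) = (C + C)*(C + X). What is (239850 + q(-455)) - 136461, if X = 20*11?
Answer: 317239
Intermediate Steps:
X = 220
q(C) = 2*C*(220 + C) (q(C) = (C + C)*(C + 220) = (2*C)*(220 + C) = 2*C*(220 + C))
(239850 + q(-455)) - 136461 = (239850 + 2*(-455)*(220 - 455)) - 136461 = (239850 + 2*(-455)*(-235)) - 136461 = (239850 + 213850) - 136461 = 453700 - 136461 = 317239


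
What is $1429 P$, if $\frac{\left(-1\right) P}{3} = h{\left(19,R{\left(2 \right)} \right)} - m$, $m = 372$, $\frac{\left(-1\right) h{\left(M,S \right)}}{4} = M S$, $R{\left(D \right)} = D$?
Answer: $2246388$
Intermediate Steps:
$h{\left(M,S \right)} = - 4 M S$
$P = 1572$ ($P = - 3 \left(\left(-4\right) 19 \cdot 2 - 372\right) = - 3 \left(-152 - 372\right) = \left(-3\right) \left(-524\right) = 1572$)
$1429 P = 1429 \cdot 1572 = 2246388$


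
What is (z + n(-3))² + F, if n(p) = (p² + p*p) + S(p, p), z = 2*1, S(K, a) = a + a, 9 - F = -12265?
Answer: 12470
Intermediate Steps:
F = 12274 (F = 9 - 1*(-12265) = 9 + 12265 = 12274)
S(K, a) = 2*a
z = 2
n(p) = 2*p + 2*p² (n(p) = (p² + p*p) + 2*p = (p² + p²) + 2*p = 2*p² + 2*p = 2*p + 2*p²)
(z + n(-3))² + F = (2 + 2*(-3)*(1 - 3))² + 12274 = (2 + 2*(-3)*(-2))² + 12274 = (2 + 12)² + 12274 = 14² + 12274 = 196 + 12274 = 12470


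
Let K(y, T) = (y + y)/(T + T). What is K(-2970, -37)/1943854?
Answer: 135/3269209 ≈ 4.1294e-5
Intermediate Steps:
K(y, T) = y/T (K(y, T) = (2*y)/((2*T)) = (2*y)*(1/(2*T)) = y/T)
K(-2970, -37)/1943854 = -2970/(-37)/1943854 = -2970*(-1/37)*(1/1943854) = (2970/37)*(1/1943854) = 135/3269209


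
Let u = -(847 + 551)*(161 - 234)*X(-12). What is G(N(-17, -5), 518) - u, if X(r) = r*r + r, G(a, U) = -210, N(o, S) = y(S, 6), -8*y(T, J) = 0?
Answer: -13471338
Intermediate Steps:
y(T, J) = 0 (y(T, J) = -1/8*0 = 0)
N(o, S) = 0
X(r) = r + r**2 (X(r) = r**2 + r = r + r**2)
u = 13471128 (u = -(847 + 551)*(161 - 234)*(-12*(1 - 12)) = -1398*(-73)*(-12*(-11)) = -(-102054)*132 = -1*(-13471128) = 13471128)
G(N(-17, -5), 518) - u = -210 - 1*13471128 = -210 - 13471128 = -13471338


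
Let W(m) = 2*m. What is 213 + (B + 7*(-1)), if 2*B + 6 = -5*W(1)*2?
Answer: 193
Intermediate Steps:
B = -13 (B = -3 + (-10*2)/2 = -3 + (½)*(-20) = -3 - 10 = -13)
213 + (B + 7*(-1)) = 213 + (-13 + 7*(-1)) = 213 + (-13 - 7) = 213 - 20 = 193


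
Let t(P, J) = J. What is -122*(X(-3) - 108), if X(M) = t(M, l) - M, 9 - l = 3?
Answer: 12078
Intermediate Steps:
l = 6 (l = 9 - 1*3 = 9 - 3 = 6)
X(M) = 6 - M
-122*(X(-3) - 108) = -122*((6 - 1*(-3)) - 108) = -122*((6 + 3) - 108) = -122*(9 - 108) = -122*(-99) = 12078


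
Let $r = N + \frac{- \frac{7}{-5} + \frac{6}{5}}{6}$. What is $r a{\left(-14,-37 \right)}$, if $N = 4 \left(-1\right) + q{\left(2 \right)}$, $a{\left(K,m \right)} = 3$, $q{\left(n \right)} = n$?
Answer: $- \frac{47}{10} \approx -4.7$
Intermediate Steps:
$N = -2$ ($N = 4 \left(-1\right) + 2 = -4 + 2 = -2$)
$r = - \frac{47}{30}$ ($r = -2 + \frac{- \frac{7}{-5} + \frac{6}{5}}{6} = -2 + \left(\left(-7\right) \left(- \frac{1}{5}\right) + 6 \cdot \frac{1}{5}\right) \frac{1}{6} = -2 + \left(\frac{7}{5} + \frac{6}{5}\right) \frac{1}{6} = -2 + \frac{13}{5} \cdot \frac{1}{6} = -2 + \frac{13}{30} = - \frac{47}{30} \approx -1.5667$)
$r a{\left(-14,-37 \right)} = \left(- \frac{47}{30}\right) 3 = - \frac{47}{10}$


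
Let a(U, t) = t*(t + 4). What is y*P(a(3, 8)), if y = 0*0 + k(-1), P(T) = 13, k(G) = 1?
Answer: 13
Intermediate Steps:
a(U, t) = t*(4 + t)
y = 1 (y = 0*0 + 1 = 0 + 1 = 1)
y*P(a(3, 8)) = 1*13 = 13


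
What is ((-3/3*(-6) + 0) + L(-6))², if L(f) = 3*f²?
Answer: 12996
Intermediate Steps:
((-3/3*(-6) + 0) + L(-6))² = ((-3/3*(-6) + 0) + 3*(-6)²)² = ((-3*⅓*(-6) + 0) + 3*36)² = ((-1*(-6) + 0) + 108)² = ((6 + 0) + 108)² = (6 + 108)² = 114² = 12996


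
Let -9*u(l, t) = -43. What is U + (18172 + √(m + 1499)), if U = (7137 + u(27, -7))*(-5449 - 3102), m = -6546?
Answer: -549460528/9 + 7*I*√103 ≈ -6.1051e+7 + 71.042*I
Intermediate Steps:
u(l, t) = 43/9 (u(l, t) = -⅑*(-43) = 43/9)
U = -549624076/9 (U = (7137 + 43/9)*(-5449 - 3102) = (64276/9)*(-8551) = -549624076/9 ≈ -6.1069e+7)
U + (18172 + √(m + 1499)) = -549624076/9 + (18172 + √(-6546 + 1499)) = -549624076/9 + (18172 + √(-5047)) = -549624076/9 + (18172 + 7*I*√103) = -549460528/9 + 7*I*√103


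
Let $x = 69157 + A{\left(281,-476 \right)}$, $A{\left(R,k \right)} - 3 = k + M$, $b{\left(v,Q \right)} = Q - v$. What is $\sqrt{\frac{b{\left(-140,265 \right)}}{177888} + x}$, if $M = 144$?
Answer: $\frac{\sqrt{15125020676438}}{14824} \approx 262.35$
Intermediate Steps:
$A{\left(R,k \right)} = 147 + k$ ($A{\left(R,k \right)} = 3 + \left(k + 144\right) = 3 + \left(144 + k\right) = 147 + k$)
$x = 68828$ ($x = 69157 + \left(147 - 476\right) = 69157 - 329 = 68828$)
$\sqrt{\frac{b{\left(-140,265 \right)}}{177888} + x} = \sqrt{\frac{265 - -140}{177888} + 68828} = \sqrt{\left(265 + 140\right) \frac{1}{177888} + 68828} = \sqrt{405 \cdot \frac{1}{177888} + 68828} = \sqrt{\frac{135}{59296} + 68828} = \sqrt{\frac{4081225223}{59296}} = \frac{\sqrt{15125020676438}}{14824}$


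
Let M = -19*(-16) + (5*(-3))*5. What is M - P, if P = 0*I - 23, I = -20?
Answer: 252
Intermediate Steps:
M = 229 (M = 304 - 15*5 = 304 - 75 = 229)
P = -23 (P = 0*(-20) - 23 = 0 - 23 = -23)
M - P = 229 - 1*(-23) = 229 + 23 = 252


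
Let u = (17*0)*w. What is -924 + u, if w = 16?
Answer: -924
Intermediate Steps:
u = 0 (u = (17*0)*16 = 0*16 = 0)
-924 + u = -924 + 0 = -924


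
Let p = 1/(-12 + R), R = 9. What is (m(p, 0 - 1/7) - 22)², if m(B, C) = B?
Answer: 4489/9 ≈ 498.78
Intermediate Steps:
p = -⅓ (p = 1/(-12 + 9) = 1/(-3) = -⅓ ≈ -0.33333)
(m(p, 0 - 1/7) - 22)² = (-⅓ - 22)² = (-67/3)² = 4489/9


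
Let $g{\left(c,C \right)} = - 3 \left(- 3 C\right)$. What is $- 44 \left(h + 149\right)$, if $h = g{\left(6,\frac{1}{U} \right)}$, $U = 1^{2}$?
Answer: $-6952$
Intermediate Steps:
$U = 1$
$g{\left(c,C \right)} = 9 C$
$h = 9$ ($h = \frac{9}{1} = 9 \cdot 1 = 9$)
$- 44 \left(h + 149\right) = - 44 \left(9 + 149\right) = \left(-44\right) 158 = -6952$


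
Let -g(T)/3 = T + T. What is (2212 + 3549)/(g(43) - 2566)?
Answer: -5761/2824 ≈ -2.0400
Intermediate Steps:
g(T) = -6*T (g(T) = -3*(T + T) = -6*T)
(2212 + 3549)/(g(43) - 2566) = (2212 + 3549)/(-6*43 - 2566) = 5761/(-258 - 2566) = 5761/(-2824) = 5761*(-1/2824) = -5761/2824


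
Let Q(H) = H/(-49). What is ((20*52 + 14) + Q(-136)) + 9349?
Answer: 509883/49 ≈ 10406.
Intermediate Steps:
Q(H) = -H/49 (Q(H) = H*(-1/49) = -H/49)
((20*52 + 14) + Q(-136)) + 9349 = ((20*52 + 14) - 1/49*(-136)) + 9349 = ((1040 + 14) + 136/49) + 9349 = (1054 + 136/49) + 9349 = 51782/49 + 9349 = 509883/49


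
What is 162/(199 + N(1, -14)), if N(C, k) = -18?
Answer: 162/181 ≈ 0.89503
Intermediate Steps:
162/(199 + N(1, -14)) = 162/(199 - 18) = 162/181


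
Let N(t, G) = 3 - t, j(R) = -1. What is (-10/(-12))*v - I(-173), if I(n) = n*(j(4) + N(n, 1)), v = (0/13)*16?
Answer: 30275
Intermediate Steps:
v = 0 (v = (0*(1/13))*16 = 0*16 = 0)
I(n) = n*(2 - n) (I(n) = n*(-1 + (3 - n)) = n*(2 - n))
(-10/(-12))*v - I(-173) = -10/(-12)*0 - (-173)*(2 - 1*(-173)) = -10*(-1/12)*0 - (-173)*(2 + 173) = (⅚)*0 - (-173)*175 = 0 - 1*(-30275) = 0 + 30275 = 30275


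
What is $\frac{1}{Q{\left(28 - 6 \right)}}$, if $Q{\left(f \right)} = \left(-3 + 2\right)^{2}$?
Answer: $1$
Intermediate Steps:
$Q{\left(f \right)} = 1$ ($Q{\left(f \right)} = \left(-1\right)^{2} = 1$)
$\frac{1}{Q{\left(28 - 6 \right)}} = 1^{-1} = 1$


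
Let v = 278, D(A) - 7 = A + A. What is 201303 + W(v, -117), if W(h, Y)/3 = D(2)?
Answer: 201336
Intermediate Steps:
D(A) = 7 + 2*A (D(A) = 7 + (A + A) = 7 + 2*A)
W(h, Y) = 33 (W(h, Y) = 3*(7 + 2*2) = 3*(7 + 4) = 3*11 = 33)
201303 + W(v, -117) = 201303 + 33 = 201336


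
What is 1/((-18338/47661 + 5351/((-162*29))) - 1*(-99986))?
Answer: 74637126/7462553951591 ≈ 1.0002e-5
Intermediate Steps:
1/((-18338/47661 + 5351/((-162*29))) - 1*(-99986)) = 1/((-18338*1/47661 + 5351/(-4698)) + 99986) = 1/((-18338/47661 + 5351*(-1/4698)) + 99986) = 1/((-18338/47661 - 5351/4698) + 99986) = 1/(-113728645/74637126 + 99986) = 1/(7462553951591/74637126) = 74637126/7462553951591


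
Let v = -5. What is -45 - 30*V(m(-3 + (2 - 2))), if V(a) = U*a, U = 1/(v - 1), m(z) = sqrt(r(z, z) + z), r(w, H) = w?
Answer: -45 + 5*I*sqrt(6) ≈ -45.0 + 12.247*I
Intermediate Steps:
m(z) = sqrt(2)*sqrt(z) (m(z) = sqrt(z + z) = sqrt(2*z) = sqrt(2)*sqrt(z))
U = -1/6 (U = 1/(-5 - 1) = 1/(-6) = -1/6 ≈ -0.16667)
V(a) = -a/6
-45 - 30*V(m(-3 + (2 - 2))) = -45 - (-5)*sqrt(2)*sqrt(-3 + (2 - 2)) = -45 - (-5)*sqrt(2)*sqrt(-3 + 0) = -45 - (-5)*sqrt(2)*sqrt(-3) = -45 - (-5)*sqrt(2)*(I*sqrt(3)) = -45 - (-5)*I*sqrt(6) = -45 + 5*I*sqrt(6)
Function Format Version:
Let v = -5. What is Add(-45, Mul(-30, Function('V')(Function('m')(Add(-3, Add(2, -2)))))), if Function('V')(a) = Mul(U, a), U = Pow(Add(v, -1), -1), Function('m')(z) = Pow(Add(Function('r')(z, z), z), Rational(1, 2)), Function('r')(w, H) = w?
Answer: Add(-45, Mul(5, I, Pow(6, Rational(1, 2)))) ≈ Add(-45.000, Mul(12.247, I))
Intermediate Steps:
Function('m')(z) = Mul(Pow(2, Rational(1, 2)), Pow(z, Rational(1, 2))) (Function('m')(z) = Pow(Add(z, z), Rational(1, 2)) = Pow(Mul(2, z), Rational(1, 2)) = Mul(Pow(2, Rational(1, 2)), Pow(z, Rational(1, 2))))
U = Rational(-1, 6) (U = Pow(Add(-5, -1), -1) = Pow(-6, -1) = Rational(-1, 6) ≈ -0.16667)
Function('V')(a) = Mul(Rational(-1, 6), a)
Add(-45, Mul(-30, Function('V')(Function('m')(Add(-3, Add(2, -2)))))) = Add(-45, Mul(-30, Mul(Rational(-1, 6), Mul(Pow(2, Rational(1, 2)), Pow(Add(-3, Add(2, -2)), Rational(1, 2)))))) = Add(-45, Mul(-30, Mul(Rational(-1, 6), Mul(Pow(2, Rational(1, 2)), Pow(Add(-3, 0), Rational(1, 2)))))) = Add(-45, Mul(-30, Mul(Rational(-1, 6), Mul(Pow(2, Rational(1, 2)), Pow(-3, Rational(1, 2)))))) = Add(-45, Mul(-30, Mul(Rational(-1, 6), Mul(Pow(2, Rational(1, 2)), Mul(I, Pow(3, Rational(1, 2))))))) = Add(-45, Mul(-30, Mul(Rational(-1, 6), Mul(I, Pow(6, Rational(1, 2)))))) = Add(-45, Mul(-30, Mul(Rational(-1, 6), I, Pow(6, Rational(1, 2))))) = Add(-45, Mul(5, I, Pow(6, Rational(1, 2))))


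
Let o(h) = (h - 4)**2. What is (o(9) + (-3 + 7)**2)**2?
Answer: 1681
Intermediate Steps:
o(h) = (-4 + h)**2
(o(9) + (-3 + 7)**2)**2 = ((-4 + 9)**2 + (-3 + 7)**2)**2 = (5**2 + 4**2)**2 = (25 + 16)**2 = 41**2 = 1681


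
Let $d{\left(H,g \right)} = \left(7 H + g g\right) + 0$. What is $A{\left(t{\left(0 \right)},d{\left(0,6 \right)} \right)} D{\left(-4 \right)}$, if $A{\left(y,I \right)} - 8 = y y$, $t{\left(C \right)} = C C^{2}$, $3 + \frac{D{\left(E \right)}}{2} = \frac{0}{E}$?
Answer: $-48$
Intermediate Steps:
$d{\left(H,g \right)} = g^{2} + 7 H$ ($d{\left(H,g \right)} = \left(7 H + g^{2}\right) + 0 = \left(g^{2} + 7 H\right) + 0 = g^{2} + 7 H$)
$D{\left(E \right)} = -6$ ($D{\left(E \right)} = -6 + 2 \frac{0}{E} = -6 + 2 \cdot 0 = -6 + 0 = -6$)
$t{\left(C \right)} = C^{3}$
$A{\left(y,I \right)} = 8 + y^{2}$ ($A{\left(y,I \right)} = 8 + y y = 8 + y^{2}$)
$A{\left(t{\left(0 \right)},d{\left(0,6 \right)} \right)} D{\left(-4 \right)} = \left(8 + \left(0^{3}\right)^{2}\right) \left(-6\right) = \left(8 + 0^{2}\right) \left(-6\right) = \left(8 + 0\right) \left(-6\right) = 8 \left(-6\right) = -48$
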